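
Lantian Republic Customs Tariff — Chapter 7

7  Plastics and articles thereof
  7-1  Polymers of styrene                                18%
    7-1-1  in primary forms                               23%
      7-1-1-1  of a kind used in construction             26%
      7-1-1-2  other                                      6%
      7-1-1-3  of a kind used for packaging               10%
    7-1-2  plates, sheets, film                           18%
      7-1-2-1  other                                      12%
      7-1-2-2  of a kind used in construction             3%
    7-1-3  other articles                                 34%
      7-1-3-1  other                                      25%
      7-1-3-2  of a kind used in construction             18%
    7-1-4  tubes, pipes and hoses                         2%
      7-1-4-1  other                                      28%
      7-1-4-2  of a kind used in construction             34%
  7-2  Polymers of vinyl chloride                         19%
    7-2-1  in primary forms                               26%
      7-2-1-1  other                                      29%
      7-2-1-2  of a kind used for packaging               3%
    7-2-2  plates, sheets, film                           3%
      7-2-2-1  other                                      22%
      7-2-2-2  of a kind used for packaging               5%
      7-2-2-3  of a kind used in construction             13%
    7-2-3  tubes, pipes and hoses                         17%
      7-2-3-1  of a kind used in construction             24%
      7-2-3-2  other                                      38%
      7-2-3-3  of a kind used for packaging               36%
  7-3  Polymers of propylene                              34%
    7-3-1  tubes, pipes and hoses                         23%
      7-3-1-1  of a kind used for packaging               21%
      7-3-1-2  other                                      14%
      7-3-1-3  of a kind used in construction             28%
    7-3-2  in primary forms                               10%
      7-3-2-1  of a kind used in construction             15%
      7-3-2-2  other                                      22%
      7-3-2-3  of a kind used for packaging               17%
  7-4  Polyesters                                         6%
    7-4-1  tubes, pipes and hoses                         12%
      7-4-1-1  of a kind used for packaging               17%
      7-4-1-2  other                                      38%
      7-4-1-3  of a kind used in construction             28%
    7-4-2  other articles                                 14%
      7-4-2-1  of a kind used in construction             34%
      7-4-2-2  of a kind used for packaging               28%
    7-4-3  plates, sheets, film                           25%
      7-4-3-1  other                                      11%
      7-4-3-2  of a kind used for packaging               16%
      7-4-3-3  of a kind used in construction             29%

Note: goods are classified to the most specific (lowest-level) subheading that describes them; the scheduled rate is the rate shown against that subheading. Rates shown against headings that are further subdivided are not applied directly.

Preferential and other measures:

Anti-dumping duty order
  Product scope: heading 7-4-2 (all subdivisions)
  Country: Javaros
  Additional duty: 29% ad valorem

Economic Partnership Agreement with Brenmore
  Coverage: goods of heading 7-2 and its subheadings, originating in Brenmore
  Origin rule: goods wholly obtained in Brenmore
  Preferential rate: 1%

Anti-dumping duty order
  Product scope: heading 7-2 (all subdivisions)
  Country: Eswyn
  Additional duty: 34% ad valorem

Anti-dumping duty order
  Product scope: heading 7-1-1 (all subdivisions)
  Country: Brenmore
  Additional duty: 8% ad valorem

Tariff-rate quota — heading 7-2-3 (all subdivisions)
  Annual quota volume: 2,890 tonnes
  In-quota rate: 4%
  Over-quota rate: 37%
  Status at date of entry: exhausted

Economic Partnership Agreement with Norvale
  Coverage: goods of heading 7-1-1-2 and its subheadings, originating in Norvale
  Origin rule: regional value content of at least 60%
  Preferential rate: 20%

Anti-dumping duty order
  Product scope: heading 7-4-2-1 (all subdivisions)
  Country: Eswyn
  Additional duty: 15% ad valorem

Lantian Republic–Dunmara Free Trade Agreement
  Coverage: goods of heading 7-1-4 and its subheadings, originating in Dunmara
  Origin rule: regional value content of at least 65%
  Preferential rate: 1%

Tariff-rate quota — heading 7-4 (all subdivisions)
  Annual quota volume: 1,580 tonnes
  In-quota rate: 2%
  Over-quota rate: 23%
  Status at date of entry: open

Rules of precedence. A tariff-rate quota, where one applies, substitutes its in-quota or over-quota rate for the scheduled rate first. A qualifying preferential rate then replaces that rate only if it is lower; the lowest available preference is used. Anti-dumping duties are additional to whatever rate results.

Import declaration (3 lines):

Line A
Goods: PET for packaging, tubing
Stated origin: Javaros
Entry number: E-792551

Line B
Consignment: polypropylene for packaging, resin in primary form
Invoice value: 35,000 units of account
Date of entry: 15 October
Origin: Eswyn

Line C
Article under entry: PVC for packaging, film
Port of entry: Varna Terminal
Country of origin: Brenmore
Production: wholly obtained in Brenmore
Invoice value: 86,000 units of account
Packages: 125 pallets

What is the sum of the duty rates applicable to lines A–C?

20%

Line A: PET → 7-4; tubing → 7-4-1; for packaging → 7-4-1-1. Scheduled 17%. quota on 7-4 open → in-quota 2%. → 2%.
Line B: polypropylene → 7-3; resin in primary form → 7-3-2; for packaging → 7-3-2-3. Scheduled 17%. No special measure applies. → 17%.
Line C: PVC → 7-2; film → 7-2-2; for packaging → 7-2-2-2. Scheduled 5%. Brenmore agreement on 7-2: wholly obtained → 1% available; preferential 1%. → 1%.
Sum: 2% + 17% + 1% = 20%.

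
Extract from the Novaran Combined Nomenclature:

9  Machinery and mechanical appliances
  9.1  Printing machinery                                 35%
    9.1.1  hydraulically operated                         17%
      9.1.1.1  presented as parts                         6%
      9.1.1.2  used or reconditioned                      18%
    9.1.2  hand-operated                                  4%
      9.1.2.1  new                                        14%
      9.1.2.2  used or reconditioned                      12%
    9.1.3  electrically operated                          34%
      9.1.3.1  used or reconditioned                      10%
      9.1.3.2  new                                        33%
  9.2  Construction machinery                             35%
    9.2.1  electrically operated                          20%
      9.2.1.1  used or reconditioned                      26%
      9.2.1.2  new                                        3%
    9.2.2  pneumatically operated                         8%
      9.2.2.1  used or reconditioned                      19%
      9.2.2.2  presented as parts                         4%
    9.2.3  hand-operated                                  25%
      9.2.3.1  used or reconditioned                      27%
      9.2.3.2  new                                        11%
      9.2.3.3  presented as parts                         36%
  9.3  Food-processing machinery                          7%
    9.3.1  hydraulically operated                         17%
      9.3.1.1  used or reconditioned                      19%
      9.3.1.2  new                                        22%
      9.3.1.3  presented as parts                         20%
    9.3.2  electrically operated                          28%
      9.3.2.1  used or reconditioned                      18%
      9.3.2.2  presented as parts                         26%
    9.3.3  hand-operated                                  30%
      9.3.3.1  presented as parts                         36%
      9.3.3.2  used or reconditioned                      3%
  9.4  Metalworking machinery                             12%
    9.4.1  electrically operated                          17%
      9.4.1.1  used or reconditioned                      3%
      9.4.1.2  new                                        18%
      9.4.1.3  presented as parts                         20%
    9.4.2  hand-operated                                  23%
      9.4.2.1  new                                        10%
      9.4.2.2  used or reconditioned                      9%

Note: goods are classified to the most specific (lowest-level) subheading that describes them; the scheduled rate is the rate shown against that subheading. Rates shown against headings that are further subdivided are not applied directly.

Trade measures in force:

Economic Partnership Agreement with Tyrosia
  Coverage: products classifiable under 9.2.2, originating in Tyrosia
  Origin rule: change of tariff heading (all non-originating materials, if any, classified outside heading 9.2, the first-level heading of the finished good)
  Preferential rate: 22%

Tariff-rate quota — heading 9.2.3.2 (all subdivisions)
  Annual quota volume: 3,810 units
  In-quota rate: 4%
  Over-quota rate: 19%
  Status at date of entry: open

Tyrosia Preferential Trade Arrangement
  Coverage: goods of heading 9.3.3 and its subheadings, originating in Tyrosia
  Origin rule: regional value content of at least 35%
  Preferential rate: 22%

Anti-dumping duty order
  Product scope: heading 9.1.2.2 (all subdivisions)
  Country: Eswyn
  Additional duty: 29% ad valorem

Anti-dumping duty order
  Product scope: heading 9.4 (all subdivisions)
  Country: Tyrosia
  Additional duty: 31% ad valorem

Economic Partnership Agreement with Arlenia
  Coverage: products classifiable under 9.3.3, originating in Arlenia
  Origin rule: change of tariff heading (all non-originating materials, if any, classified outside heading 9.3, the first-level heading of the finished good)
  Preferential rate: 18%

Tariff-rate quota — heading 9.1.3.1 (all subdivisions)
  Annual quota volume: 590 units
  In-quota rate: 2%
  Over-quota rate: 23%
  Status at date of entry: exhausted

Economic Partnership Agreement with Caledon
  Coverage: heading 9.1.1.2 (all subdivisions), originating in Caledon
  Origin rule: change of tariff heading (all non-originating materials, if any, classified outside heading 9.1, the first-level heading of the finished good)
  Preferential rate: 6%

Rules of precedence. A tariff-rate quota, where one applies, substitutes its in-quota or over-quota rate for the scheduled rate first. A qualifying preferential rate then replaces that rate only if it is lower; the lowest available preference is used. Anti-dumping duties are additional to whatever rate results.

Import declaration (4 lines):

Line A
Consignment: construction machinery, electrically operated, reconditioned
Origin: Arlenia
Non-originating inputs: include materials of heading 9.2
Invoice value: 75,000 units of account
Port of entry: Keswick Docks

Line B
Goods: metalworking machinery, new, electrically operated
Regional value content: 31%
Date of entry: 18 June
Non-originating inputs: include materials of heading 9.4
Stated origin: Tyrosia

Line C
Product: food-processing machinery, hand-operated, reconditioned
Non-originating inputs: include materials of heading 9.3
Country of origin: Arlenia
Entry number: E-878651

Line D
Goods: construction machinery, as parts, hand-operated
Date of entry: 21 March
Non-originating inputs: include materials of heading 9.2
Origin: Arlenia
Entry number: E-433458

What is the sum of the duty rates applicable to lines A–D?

Line A: construction → 9.2; electrically operated → 9.2.1; reconditioned → 9.2.1.1. Scheduled 26%. Arlenia agreement on 9.3.3: 9.2.1.1 not covered. → 26%.
Line B: metalworking → 9.4; electrically operated → 9.4.1; new → 9.4.1.2. Scheduled 18%. Tyrosia agreement on 9.2.2: 9.4.1.2 not covered; Tyrosia agreement on 9.3.3: 9.4.1.2 not covered; anti-dumping (Tyrosia, 9.4): +31%; total 18% + 31% = 49%. → 49%.
Line C: food-processing → 9.3; hand-operated → 9.3.3; reconditioned → 9.3.3.2. Scheduled 3%. Arlenia agreement on 9.3.3: CTH not met. → 3%.
Line D: construction → 9.2; hand-operated → 9.2.3; as parts → 9.2.3.3. Scheduled 36%. Arlenia agreement on 9.3.3: 9.2.3.3 not covered. → 36%.
Sum: 26% + 49% + 3% + 36% = 114%.

114%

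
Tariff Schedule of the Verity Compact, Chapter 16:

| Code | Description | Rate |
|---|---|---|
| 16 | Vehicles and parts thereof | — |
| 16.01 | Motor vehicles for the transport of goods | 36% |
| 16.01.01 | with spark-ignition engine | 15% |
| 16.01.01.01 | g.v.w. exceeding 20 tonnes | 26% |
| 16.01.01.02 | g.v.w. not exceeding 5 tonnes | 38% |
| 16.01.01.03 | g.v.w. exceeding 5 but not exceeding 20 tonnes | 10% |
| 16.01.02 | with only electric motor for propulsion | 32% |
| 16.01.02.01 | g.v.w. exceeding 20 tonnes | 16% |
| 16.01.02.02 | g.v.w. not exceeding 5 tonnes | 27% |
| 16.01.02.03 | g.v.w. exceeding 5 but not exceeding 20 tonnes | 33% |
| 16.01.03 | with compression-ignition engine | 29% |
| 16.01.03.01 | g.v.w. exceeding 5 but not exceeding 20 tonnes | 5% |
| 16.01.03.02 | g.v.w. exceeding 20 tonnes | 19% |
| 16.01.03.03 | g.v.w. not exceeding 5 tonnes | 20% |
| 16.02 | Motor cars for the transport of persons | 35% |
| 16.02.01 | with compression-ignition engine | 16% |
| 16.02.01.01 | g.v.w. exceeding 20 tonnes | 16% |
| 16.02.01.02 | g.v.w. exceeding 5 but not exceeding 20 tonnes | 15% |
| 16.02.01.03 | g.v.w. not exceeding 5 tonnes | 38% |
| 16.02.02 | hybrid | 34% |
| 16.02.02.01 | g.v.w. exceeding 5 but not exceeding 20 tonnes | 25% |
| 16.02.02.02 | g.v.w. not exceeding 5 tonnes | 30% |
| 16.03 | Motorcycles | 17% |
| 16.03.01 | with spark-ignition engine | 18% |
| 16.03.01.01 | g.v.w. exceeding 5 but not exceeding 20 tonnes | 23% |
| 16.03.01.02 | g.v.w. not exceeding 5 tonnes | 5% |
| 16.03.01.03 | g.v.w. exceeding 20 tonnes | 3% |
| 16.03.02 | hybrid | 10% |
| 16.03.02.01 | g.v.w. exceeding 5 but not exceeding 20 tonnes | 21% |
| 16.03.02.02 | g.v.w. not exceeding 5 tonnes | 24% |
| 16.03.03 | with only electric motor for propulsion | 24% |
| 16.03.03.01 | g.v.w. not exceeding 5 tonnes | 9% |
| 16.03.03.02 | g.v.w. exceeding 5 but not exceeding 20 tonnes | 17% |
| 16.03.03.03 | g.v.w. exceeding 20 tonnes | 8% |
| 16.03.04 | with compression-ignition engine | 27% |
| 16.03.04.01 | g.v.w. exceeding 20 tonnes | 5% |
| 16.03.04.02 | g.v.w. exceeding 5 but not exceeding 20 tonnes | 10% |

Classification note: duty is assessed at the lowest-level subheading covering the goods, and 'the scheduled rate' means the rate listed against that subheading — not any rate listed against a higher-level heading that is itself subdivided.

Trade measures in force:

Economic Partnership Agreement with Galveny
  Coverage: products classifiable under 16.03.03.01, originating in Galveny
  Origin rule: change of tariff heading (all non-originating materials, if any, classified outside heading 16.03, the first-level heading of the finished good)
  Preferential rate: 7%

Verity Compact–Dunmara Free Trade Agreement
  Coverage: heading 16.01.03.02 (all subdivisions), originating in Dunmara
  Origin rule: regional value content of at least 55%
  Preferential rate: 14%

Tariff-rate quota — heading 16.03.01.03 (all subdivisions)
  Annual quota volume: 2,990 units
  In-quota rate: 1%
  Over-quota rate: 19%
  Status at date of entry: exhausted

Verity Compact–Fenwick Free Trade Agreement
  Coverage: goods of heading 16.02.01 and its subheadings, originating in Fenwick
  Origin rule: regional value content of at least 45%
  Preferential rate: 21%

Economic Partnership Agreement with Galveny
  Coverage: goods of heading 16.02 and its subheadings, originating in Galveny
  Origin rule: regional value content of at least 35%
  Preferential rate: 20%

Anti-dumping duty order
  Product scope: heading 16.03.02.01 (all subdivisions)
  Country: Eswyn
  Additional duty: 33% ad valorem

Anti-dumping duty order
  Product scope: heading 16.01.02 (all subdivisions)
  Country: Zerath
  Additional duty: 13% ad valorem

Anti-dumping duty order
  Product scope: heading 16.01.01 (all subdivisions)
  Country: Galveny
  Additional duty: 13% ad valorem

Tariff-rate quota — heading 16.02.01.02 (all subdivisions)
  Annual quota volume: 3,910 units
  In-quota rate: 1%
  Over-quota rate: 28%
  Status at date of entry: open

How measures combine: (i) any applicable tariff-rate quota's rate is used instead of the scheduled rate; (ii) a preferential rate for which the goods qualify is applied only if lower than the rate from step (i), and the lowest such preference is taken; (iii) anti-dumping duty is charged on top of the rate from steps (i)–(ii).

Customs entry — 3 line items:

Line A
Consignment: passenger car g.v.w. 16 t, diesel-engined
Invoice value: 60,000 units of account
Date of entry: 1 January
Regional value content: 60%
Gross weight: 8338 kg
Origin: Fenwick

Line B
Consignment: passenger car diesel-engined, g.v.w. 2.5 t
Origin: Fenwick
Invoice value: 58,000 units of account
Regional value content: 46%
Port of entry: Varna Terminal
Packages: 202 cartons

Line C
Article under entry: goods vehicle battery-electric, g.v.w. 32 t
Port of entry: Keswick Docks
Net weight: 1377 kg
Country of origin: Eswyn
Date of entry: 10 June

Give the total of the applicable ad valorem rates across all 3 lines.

Line A: passenger car → 16.02; diesel-engined → 16.02.01; g.v.w. 16 t → 16.02.01.02. Scheduled 15%. quota on 16.02.01.02 open → in-quota 1%; Fenwick agreement on 16.02.01: RVC ≥ 45% → 21% available; preference 21% not lower than 1% → no reduction. → 1%.
Line B: passenger car → 16.02; diesel-engined → 16.02.01; g.v.w. 2.5 t → 16.02.01.03. Scheduled 38%. Fenwick agreement on 16.02.01: RVC ≥ 45% → 21% available; preferential 21%. → 21%.
Line C: goods vehicle → 16.01; battery-electric → 16.01.02; g.v.w. 32 t → 16.01.02.01. Scheduled 16%. No special measure applies. → 16%.
Sum: 1% + 21% + 16% = 38%.

38%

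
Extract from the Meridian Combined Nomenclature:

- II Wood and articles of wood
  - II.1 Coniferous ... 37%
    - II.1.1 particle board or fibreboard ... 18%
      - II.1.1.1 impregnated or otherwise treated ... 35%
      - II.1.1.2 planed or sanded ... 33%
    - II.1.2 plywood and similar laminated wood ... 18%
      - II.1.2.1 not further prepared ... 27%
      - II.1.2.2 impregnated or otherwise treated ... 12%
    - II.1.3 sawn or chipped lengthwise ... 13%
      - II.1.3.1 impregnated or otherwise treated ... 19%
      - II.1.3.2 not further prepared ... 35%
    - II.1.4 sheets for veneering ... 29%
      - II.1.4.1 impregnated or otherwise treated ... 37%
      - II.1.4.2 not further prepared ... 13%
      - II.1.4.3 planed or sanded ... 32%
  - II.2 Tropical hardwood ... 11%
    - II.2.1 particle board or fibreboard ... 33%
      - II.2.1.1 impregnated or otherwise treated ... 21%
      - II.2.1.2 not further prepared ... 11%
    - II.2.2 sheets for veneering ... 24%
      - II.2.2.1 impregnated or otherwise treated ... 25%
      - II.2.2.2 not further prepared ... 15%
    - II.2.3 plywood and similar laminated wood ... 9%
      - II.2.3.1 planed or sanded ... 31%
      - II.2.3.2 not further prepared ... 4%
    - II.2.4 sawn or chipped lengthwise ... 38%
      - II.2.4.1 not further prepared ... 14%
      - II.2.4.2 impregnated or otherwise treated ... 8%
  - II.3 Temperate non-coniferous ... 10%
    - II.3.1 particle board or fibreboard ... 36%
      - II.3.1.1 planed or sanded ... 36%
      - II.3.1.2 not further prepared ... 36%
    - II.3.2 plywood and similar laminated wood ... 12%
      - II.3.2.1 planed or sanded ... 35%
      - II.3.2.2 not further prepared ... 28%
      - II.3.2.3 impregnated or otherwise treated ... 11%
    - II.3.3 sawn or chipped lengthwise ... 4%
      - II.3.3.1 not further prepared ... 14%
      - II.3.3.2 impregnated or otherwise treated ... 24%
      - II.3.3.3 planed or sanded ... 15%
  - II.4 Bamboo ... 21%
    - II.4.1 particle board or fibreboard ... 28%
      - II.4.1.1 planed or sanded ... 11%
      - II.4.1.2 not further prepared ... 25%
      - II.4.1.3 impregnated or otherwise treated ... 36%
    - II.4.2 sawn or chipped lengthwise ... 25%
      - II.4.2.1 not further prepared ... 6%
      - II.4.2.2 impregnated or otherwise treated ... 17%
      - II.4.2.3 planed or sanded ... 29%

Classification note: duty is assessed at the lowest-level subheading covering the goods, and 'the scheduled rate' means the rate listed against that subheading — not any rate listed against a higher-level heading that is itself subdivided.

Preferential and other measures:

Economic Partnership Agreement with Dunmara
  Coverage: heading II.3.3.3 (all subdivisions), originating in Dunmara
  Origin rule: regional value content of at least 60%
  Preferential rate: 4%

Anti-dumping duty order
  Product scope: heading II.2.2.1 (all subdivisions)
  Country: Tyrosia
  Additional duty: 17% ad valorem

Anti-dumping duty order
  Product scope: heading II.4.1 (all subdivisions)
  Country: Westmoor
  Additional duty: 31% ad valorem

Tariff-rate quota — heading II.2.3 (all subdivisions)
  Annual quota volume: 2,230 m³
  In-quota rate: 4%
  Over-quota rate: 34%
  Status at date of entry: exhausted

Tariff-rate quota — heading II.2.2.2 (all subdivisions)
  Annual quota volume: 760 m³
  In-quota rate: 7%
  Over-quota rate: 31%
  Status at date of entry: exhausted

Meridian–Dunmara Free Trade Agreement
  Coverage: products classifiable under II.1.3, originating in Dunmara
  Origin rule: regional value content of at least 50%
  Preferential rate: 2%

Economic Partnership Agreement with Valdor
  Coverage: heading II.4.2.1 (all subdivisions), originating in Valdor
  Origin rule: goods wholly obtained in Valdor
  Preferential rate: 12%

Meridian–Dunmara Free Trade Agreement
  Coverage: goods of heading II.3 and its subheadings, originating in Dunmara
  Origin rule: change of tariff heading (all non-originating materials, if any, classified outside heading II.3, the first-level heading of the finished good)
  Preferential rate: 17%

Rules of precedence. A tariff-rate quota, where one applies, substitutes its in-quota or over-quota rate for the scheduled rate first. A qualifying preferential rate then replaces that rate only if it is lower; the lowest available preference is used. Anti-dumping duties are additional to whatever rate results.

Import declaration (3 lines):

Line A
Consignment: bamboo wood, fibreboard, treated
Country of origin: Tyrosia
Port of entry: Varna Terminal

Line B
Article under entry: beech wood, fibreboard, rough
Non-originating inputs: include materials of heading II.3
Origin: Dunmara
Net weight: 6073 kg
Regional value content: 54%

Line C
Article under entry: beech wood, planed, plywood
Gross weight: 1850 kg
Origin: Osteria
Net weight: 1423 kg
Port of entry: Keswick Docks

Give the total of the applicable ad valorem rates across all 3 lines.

Line A: bamboo → II.4; fibreboard → II.4.1; treated → II.4.1.3. Scheduled 36%. No special measure applies. → 36%.
Line B: beech → II.3; fibreboard → II.3.1; rough → II.3.1.2. Scheduled 36%. Dunmara agreement on II.3.3.3: II.3.1.2 not covered; Dunmara agreement on II.1.3: II.3.1.2 not covered; Dunmara agreement on II.3: CTH not met. → 36%.
Line C: beech → II.3; plywood → II.3.2; planed → II.3.2.1. Scheduled 35%. No special measure applies. → 35%.
Sum: 36% + 36% + 35% = 107%.

107%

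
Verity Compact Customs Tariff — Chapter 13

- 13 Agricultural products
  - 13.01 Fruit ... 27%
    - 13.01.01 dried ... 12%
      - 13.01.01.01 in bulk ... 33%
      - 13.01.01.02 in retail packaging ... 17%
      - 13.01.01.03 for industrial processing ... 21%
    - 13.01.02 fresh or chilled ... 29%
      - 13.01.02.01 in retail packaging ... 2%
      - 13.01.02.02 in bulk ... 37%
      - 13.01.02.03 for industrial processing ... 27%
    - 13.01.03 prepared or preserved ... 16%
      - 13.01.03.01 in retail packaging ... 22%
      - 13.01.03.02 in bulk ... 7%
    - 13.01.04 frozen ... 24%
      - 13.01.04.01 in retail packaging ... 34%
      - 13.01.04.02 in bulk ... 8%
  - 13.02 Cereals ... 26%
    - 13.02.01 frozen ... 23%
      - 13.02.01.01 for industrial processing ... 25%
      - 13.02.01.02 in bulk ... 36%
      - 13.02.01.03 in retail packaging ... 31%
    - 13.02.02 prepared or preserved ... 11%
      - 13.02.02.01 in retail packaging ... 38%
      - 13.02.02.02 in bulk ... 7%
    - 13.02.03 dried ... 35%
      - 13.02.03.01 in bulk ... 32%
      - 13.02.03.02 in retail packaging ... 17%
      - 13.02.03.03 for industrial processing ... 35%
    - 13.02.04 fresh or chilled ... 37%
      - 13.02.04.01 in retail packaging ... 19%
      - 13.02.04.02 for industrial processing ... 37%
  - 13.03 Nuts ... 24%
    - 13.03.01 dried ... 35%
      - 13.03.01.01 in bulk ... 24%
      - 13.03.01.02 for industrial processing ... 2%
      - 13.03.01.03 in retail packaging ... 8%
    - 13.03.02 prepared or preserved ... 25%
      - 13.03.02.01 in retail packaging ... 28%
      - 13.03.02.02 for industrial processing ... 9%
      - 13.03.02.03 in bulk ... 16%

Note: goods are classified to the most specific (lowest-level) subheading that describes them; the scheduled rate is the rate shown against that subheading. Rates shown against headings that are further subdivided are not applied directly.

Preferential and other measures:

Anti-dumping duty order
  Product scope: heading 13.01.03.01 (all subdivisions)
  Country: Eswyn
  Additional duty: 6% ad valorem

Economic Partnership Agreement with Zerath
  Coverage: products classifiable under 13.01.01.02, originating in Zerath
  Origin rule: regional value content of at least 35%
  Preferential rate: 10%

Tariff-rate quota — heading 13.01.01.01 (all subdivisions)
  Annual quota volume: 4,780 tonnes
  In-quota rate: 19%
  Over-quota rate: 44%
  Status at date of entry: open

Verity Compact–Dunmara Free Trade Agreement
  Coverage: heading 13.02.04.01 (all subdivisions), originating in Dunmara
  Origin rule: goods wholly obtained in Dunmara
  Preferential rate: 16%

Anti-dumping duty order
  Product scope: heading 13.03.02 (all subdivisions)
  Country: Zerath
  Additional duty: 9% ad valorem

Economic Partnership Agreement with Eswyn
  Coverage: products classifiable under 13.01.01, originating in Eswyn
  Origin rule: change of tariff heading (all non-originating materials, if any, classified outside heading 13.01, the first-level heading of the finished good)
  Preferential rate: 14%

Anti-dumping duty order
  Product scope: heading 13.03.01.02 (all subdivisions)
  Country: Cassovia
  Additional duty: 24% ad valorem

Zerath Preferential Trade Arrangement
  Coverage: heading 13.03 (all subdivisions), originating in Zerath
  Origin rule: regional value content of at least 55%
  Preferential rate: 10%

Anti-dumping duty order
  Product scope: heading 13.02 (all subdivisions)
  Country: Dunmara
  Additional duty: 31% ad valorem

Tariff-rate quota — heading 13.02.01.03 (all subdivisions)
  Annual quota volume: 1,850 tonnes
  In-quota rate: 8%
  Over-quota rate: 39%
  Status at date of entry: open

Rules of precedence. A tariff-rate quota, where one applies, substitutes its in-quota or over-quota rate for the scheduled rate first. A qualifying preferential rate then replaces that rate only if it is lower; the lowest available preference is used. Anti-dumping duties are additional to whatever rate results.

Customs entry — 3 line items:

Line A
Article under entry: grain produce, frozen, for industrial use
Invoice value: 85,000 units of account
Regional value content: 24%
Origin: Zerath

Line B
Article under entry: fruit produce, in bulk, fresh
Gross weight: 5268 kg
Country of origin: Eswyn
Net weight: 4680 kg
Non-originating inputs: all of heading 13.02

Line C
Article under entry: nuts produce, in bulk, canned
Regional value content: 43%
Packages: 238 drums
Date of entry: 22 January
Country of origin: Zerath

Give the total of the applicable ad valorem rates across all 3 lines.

Line A: grain → 13.02; frozen → 13.02.01; for industrial use → 13.02.01.01. Scheduled 25%. Zerath agreement on 13.01.01.02: 13.02.01.01 not covered; Zerath agreement on 13.03: 13.02.01.01 not covered. → 25%.
Line B: fruit → 13.01; fresh → 13.01.02; in bulk → 13.01.02.02. Scheduled 37%. Eswyn agreement on 13.01.01: 13.01.02.02 not covered. → 37%.
Line C: nuts → 13.03; canned → 13.03.02; in bulk → 13.03.02.03. Scheduled 16%. Zerath agreement on 13.01.01.02: 13.03.02.03 not covered; Zerath agreement on 13.03: RVC < 55%; anti-dumping (Zerath, 13.03.02): +9%; total 16% + 9% = 25%. → 25%.
Sum: 25% + 37% + 25% = 87%.

87%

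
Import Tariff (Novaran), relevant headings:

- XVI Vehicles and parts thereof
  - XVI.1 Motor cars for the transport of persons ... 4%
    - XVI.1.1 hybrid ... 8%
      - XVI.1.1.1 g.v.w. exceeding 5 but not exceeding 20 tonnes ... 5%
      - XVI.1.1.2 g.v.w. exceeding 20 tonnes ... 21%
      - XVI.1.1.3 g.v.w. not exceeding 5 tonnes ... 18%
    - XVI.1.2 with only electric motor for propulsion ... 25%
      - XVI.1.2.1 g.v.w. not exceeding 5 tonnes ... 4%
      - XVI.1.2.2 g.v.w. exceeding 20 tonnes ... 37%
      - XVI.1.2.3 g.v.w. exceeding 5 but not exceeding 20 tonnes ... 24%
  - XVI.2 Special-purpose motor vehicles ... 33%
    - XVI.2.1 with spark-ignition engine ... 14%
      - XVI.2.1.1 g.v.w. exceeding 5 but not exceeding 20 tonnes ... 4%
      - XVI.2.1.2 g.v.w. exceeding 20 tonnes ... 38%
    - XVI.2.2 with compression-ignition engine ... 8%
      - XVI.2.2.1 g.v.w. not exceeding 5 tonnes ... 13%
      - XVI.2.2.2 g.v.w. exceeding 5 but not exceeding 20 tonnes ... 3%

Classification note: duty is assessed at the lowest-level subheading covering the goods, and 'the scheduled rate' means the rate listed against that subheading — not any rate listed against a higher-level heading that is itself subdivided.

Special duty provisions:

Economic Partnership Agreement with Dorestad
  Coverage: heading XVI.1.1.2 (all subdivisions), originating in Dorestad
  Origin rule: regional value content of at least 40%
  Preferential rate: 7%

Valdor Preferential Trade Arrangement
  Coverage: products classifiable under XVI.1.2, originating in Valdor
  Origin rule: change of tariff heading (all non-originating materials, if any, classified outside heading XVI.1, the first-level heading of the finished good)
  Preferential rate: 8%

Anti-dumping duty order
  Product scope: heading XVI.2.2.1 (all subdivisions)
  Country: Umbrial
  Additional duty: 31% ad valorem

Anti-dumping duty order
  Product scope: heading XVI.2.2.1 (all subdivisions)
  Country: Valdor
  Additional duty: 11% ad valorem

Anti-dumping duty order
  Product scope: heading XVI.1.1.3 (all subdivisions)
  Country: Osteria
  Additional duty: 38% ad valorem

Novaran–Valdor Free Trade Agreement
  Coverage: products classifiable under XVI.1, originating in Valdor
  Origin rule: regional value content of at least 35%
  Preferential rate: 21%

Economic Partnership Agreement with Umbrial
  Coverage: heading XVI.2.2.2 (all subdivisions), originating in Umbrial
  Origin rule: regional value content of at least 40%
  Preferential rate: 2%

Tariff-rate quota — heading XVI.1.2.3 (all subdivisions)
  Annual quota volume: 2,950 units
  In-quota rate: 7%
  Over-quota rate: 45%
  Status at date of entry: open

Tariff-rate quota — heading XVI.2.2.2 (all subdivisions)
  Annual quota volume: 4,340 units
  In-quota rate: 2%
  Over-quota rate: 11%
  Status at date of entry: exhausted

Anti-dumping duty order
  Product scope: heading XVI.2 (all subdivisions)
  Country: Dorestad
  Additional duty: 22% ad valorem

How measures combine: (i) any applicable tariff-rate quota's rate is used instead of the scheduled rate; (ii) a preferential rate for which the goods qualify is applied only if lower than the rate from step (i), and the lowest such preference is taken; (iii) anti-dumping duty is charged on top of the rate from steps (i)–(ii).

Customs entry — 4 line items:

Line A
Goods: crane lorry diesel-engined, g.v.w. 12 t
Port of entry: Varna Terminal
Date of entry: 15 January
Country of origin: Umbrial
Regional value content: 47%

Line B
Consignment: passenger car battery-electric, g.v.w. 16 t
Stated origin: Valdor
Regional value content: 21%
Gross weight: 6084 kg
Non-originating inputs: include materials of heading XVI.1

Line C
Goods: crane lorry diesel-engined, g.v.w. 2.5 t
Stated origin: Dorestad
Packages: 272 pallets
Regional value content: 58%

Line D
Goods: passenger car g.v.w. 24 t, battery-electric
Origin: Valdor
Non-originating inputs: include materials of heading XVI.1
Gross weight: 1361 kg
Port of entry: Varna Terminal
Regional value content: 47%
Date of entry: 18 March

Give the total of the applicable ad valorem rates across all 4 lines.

65%

Line A: crane lorry → XVI.2; diesel-engined → XVI.2.2; g.v.w. 12 t → XVI.2.2.2. Scheduled 3%. quota on XVI.2.2.2 exhausted → over-quota 11%; Umbrial agreement on XVI.2.2.2: RVC ≥ 40% → 2% available; preferential 2%. → 2%.
Line B: passenger car → XVI.1; battery-electric → XVI.1.2; g.v.w. 16 t → XVI.1.2.3. Scheduled 24%. quota on XVI.1.2.3 open → in-quota 7%; Valdor agreement on XVI.1.2: CTH not met; Valdor agreement on XVI.1: RVC < 35%. → 7%.
Line C: crane lorry → XVI.2; diesel-engined → XVI.2.2; g.v.w. 2.5 t → XVI.2.2.1. Scheduled 13%. Dorestad agreement on XVI.1.1.2: XVI.2.2.1 not covered; anti-dumping (Dorestad, XVI.2): +22%; total 13% + 22% = 35%. → 35%.
Line D: passenger car → XVI.1; battery-electric → XVI.1.2; g.v.w. 24 t → XVI.1.2.2. Scheduled 37%. Valdor agreement on XVI.1.2: CTH not met; Valdor agreement on XVI.1: RVC ≥ 35% → 21% available; preferential 21%. → 21%.
Sum: 2% + 7% + 35% + 21% = 65%.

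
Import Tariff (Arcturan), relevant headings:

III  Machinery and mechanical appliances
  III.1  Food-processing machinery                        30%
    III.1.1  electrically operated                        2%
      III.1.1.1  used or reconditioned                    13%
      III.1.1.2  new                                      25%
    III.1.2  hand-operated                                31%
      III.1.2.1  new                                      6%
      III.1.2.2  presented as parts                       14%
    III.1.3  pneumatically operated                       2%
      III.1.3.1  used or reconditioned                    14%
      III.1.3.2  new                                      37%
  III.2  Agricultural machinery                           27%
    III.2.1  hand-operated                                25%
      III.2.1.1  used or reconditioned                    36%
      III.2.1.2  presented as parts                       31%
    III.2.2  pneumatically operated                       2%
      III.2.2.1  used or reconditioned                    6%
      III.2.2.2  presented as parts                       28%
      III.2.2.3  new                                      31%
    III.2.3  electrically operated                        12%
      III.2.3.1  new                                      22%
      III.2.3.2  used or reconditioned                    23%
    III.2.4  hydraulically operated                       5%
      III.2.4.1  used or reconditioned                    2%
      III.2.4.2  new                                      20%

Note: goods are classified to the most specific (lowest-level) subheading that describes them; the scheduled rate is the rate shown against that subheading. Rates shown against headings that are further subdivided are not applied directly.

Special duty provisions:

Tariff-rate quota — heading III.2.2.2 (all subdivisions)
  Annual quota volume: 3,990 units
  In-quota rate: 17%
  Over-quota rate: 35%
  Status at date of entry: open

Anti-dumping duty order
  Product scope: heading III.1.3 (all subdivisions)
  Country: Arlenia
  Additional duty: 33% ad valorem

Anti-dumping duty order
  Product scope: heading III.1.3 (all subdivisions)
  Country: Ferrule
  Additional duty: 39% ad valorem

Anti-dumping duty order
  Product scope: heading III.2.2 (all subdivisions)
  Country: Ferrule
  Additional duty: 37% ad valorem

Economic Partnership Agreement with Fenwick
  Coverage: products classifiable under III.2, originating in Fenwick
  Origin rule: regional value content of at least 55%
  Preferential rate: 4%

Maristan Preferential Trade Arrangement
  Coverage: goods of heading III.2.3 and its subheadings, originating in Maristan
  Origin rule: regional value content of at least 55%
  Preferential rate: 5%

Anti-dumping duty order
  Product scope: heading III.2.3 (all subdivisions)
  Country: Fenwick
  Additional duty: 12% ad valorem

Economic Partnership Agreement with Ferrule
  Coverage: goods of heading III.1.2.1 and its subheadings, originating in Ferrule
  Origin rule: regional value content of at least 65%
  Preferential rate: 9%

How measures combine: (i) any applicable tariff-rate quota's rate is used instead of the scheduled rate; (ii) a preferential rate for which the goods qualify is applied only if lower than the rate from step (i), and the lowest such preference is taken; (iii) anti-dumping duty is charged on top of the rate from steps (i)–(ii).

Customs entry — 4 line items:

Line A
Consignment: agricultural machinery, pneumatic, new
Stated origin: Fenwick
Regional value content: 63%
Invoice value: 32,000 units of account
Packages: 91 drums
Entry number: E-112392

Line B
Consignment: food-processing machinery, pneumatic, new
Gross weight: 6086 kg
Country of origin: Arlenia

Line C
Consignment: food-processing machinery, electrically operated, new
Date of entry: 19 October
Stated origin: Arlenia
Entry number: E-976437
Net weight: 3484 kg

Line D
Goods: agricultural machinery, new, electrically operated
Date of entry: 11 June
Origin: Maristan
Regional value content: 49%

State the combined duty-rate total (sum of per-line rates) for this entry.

Line A: agricultural → III.2; pneumatic → III.2.2; new → III.2.2.3. Scheduled 31%. Fenwick agreement on III.2: RVC ≥ 55% → 4% available; preferential 4%. → 4%.
Line B: food-processing → III.1; pneumatic → III.1.3; new → III.1.3.2. Scheduled 37%. anti-dumping (Arlenia, III.1.3): +33%; total 37% + 33% = 70%. → 70%.
Line C: food-processing → III.1; electrically operated → III.1.1; new → III.1.1.2. Scheduled 25%. No special measure applies. → 25%.
Line D: agricultural → III.2; electrically operated → III.2.3; new → III.2.3.1. Scheduled 22%. Maristan agreement on III.2.3: RVC < 55%. → 22%.
Sum: 4% + 70% + 25% + 22% = 121%.

121%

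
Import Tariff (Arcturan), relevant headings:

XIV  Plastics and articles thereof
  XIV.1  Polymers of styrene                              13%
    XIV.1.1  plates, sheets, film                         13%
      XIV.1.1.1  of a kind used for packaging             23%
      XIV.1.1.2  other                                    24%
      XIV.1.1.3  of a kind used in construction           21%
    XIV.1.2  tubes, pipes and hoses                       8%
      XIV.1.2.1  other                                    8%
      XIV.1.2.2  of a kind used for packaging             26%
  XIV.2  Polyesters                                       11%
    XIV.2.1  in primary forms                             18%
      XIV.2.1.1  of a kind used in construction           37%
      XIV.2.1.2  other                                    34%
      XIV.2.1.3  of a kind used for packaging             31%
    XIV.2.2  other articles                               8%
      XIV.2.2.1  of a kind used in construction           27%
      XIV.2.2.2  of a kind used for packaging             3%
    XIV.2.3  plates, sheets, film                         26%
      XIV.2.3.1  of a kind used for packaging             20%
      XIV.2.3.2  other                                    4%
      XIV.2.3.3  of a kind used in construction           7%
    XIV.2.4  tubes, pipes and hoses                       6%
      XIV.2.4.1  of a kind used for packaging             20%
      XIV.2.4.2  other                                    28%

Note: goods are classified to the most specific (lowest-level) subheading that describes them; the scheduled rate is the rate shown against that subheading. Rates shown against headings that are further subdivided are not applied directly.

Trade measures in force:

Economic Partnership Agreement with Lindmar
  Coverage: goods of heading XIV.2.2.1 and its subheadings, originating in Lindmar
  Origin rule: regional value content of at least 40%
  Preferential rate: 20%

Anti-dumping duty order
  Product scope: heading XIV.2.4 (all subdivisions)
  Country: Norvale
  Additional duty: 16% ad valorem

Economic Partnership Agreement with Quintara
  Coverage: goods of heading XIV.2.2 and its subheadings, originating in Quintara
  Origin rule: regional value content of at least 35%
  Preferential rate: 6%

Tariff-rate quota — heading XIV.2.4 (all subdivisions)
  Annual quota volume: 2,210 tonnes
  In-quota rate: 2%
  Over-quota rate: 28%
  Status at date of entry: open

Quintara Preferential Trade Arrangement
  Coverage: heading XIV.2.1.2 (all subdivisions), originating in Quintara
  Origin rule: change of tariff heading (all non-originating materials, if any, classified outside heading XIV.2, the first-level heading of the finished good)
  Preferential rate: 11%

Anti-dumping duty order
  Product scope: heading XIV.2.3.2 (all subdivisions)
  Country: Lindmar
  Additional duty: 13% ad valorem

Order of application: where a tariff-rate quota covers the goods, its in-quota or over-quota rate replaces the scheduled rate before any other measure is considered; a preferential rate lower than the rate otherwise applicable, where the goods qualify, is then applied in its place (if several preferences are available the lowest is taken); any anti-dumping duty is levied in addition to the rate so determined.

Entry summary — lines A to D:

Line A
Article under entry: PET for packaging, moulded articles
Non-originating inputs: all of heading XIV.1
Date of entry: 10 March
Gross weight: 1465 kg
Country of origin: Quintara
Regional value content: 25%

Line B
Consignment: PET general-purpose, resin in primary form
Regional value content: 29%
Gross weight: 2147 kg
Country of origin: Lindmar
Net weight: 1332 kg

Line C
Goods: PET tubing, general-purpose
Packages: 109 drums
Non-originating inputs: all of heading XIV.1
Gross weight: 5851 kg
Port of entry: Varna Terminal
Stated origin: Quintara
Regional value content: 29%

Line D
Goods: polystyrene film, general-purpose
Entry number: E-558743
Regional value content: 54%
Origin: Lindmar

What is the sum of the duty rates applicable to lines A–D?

Line A: PET → XIV.2; moulded articles → XIV.2.2; for packaging → XIV.2.2.2. Scheduled 3%. Quintara agreement on XIV.2.2: RVC < 35%; Quintara agreement on XIV.2.1.2: XIV.2.2.2 not covered. → 3%.
Line B: PET → XIV.2; resin in primary form → XIV.2.1; general-purpose → XIV.2.1.2. Scheduled 34%. Lindmar agreement on XIV.2.2.1: XIV.2.1.2 not covered. → 34%.
Line C: PET → XIV.2; tubing → XIV.2.4; general-purpose → XIV.2.4.2. Scheduled 28%. quota on XIV.2.4 open → in-quota 2%; Quintara agreement on XIV.2.2: XIV.2.4.2 not covered; Quintara agreement on XIV.2.1.2: XIV.2.4.2 not covered. → 2%.
Line D: polystyrene → XIV.1; film → XIV.1.1; general-purpose → XIV.1.1.2. Scheduled 24%. Lindmar agreement on XIV.2.2.1: XIV.1.1.2 not covered. → 24%.
Sum: 3% + 34% + 2% + 24% = 63%.

63%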